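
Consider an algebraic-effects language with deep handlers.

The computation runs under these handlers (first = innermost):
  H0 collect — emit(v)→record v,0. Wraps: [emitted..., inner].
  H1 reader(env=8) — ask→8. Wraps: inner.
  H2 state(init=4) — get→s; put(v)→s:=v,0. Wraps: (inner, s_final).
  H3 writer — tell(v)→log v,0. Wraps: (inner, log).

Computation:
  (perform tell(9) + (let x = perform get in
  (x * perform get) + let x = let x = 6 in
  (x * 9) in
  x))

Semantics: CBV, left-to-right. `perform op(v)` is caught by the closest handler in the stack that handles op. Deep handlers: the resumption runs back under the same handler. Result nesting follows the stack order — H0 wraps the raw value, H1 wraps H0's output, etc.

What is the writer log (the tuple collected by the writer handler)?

Answer: (9)

Step-by-step:
tell(9) @ H3 ⇒ log+=9
get @ H2 ⇒ 4
get @ H2 ⇒ 4
H0 returns [70]
H1 returns [70]
H2 returns ([70], 4)
H3 returns (([70], 4), (9))
= (([70], 4), (9))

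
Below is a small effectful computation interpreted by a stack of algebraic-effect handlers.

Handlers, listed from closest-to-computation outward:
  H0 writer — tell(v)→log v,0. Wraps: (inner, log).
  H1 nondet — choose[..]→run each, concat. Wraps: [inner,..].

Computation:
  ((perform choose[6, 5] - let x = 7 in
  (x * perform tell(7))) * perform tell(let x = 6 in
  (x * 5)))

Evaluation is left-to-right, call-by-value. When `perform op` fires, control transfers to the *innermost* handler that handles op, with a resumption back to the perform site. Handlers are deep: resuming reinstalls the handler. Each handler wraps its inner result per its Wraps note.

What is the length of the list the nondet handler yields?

Step-by-step:
choose[6, 5] @ H1
  branch[0] choose=6:
    tell(7) @ H0 ⇒ log+=7
    tell(30) @ H0 ⇒ log+=30
    H0 returns (0, (7, 30))
    H1 returns [(0, (7, 30))]
  branch[1] choose=5:
    tell(7) @ H0 ⇒ log+=7
    tell(30) @ H0 ⇒ log+=30
    H0 returns (0, (7, 30))
    H1 returns [(0, (7, 30))]
= [(0, (7, 30)), (0, (7, 30))]

Answer: 2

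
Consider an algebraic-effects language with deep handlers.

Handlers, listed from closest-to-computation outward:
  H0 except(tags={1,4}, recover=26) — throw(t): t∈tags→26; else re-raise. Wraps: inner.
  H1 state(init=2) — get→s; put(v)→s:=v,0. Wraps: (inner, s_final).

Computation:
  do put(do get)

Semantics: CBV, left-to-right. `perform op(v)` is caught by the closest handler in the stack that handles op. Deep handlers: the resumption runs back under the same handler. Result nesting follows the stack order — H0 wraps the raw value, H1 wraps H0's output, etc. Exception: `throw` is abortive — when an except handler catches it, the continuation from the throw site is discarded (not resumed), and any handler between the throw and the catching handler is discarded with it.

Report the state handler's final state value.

Step-by-step:
get @ H1 ⇒ 2
put(2) @ H1 ⇒ s:=2
H0 returns 0
H1 returns (0, 2)
= (0, 2)

Answer: 2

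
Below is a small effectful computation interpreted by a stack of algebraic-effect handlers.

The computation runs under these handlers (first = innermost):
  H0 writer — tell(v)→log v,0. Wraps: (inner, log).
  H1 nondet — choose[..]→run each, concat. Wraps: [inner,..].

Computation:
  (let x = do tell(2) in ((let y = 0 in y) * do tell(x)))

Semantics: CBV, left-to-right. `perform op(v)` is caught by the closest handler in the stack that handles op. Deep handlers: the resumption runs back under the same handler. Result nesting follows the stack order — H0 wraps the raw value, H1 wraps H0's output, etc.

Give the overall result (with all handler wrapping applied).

Working:
tell(2) @ H0 ⇒ log+=2
tell(0) @ H0 ⇒ log+=0
H0 returns (0, (2, 0))
H1 returns [(0, (2, 0))]
= [(0, (2, 0))]

Answer: [(0, (2, 0))]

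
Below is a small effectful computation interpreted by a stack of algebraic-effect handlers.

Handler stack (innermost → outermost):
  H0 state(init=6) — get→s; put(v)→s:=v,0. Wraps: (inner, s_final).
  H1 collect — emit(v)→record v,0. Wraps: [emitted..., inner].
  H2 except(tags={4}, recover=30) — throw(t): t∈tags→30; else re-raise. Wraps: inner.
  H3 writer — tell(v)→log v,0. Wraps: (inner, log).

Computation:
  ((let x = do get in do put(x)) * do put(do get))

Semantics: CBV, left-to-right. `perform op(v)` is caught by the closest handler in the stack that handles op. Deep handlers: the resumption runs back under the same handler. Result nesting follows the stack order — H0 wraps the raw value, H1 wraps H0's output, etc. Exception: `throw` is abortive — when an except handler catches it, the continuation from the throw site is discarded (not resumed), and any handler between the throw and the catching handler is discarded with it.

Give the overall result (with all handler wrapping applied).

Working:
get @ H0 ⇒ 6
put(6) @ H0 ⇒ s:=6
get @ H0 ⇒ 6
put(6) @ H0 ⇒ s:=6
H0 returns (0, 6)
H1 returns [(0, 6)]
H2 returns [(0, 6)]
H3 returns ([(0, 6)], ())
= ([(0, 6)], ())

Answer: ([(0, 6)], ())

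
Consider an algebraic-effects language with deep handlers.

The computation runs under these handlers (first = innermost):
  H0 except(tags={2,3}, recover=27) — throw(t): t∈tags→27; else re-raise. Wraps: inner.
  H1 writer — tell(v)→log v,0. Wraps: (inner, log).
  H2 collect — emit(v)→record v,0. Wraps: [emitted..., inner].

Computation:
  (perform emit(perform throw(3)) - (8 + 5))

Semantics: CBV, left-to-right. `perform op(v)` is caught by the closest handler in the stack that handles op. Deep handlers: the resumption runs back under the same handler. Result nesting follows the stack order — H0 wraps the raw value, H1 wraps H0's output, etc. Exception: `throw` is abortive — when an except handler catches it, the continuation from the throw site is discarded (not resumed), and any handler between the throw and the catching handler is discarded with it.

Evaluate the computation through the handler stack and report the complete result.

Working:
throw(3) @ H0 caught ⇒ 27
H1 returns (27, ())
H2 returns [(27, ())]
= [(27, ())]

Answer: [(27, ())]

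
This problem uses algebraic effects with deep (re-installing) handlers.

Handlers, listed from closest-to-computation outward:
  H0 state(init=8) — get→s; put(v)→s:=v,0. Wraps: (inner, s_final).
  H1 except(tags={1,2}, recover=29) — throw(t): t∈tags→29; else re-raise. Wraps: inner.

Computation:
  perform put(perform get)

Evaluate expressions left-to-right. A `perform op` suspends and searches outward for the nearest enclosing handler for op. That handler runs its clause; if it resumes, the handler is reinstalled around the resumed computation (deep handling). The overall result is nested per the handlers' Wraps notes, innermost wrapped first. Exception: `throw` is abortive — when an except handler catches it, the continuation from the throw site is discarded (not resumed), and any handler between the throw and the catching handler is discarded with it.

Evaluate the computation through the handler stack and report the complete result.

Evaluation trace:
get @ H0 ⇒ 8
put(8) @ H0 ⇒ s:=8
H0 returns (0, 8)
H1 returns (0, 8)
= (0, 8)

Answer: (0, 8)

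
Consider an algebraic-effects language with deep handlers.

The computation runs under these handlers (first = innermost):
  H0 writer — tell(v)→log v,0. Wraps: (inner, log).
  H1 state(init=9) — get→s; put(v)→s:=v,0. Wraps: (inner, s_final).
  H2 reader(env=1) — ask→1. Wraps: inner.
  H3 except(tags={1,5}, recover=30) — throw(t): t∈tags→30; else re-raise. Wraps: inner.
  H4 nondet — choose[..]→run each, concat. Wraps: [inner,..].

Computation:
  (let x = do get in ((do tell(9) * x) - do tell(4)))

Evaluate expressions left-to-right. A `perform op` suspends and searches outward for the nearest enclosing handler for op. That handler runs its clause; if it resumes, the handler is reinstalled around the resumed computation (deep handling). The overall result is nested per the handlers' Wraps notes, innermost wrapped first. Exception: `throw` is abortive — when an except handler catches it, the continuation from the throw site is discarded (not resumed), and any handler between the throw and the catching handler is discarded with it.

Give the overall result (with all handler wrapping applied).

Step-by-step:
get @ H1 ⇒ 9
tell(9) @ H0 ⇒ log+=9
tell(4) @ H0 ⇒ log+=4
H0 returns (0, (9, 4))
H1 returns ((0, (9, 4)), 9)
H2 returns ((0, (9, 4)), 9)
H3 returns ((0, (9, 4)), 9)
H4 returns [((0, (9, 4)), 9)]
= [((0, (9, 4)), 9)]

Answer: [((0, (9, 4)), 9)]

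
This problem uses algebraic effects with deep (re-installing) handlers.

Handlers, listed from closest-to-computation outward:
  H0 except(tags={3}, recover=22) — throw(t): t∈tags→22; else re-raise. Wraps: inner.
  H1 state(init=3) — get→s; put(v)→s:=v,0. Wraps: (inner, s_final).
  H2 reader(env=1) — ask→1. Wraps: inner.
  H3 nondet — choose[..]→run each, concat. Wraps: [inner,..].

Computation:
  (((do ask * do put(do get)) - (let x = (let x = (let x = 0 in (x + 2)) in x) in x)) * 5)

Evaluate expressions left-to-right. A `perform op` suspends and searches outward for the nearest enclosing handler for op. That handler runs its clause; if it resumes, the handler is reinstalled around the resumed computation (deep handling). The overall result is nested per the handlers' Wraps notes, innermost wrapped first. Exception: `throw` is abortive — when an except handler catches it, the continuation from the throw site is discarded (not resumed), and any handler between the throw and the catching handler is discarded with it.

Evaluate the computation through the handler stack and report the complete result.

Evaluation trace:
ask @ H2 ⇒ 1
get @ H1 ⇒ 3
put(3) @ H1 ⇒ s:=3
H0 returns -10
H1 returns (-10, 3)
H2 returns (-10, 3)
H3 returns [(-10, 3)]
= [(-10, 3)]

Answer: [(-10, 3)]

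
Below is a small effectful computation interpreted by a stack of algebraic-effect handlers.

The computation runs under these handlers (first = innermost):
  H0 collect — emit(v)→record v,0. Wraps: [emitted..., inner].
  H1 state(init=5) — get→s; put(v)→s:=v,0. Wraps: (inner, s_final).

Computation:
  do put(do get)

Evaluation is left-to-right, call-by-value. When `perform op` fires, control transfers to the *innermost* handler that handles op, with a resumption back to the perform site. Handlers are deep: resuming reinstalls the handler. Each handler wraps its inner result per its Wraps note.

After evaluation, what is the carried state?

Answer: 5

Step-by-step:
get @ H1 ⇒ 5
put(5) @ H1 ⇒ s:=5
H0 returns [0]
H1 returns ([0], 5)
= ([0], 5)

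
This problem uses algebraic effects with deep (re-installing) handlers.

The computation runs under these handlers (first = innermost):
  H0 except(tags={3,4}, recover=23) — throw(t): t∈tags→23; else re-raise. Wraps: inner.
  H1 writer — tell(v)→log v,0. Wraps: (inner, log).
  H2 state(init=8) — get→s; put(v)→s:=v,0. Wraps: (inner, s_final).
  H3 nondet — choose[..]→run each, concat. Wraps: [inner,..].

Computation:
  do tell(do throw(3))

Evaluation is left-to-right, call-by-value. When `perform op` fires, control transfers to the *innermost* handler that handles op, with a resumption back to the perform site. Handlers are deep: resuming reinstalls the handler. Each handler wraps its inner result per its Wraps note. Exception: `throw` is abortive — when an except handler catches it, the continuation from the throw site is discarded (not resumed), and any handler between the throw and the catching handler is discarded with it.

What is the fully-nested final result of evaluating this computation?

Working:
throw(3) @ H0 caught ⇒ 23
H1 returns (23, ())
H2 returns ((23, ()), 8)
H3 returns [((23, ()), 8)]
= [((23, ()), 8)]

Answer: [((23, ()), 8)]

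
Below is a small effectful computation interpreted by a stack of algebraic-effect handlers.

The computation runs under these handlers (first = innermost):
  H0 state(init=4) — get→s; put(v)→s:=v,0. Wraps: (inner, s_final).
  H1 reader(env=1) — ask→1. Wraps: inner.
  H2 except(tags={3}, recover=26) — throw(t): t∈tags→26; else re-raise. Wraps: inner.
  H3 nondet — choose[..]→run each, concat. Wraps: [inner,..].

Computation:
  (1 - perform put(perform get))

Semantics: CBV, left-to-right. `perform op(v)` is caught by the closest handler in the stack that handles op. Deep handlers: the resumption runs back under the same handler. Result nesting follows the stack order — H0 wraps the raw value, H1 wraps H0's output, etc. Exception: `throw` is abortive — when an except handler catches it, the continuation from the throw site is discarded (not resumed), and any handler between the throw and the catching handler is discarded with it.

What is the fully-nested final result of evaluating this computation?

Step-by-step:
get @ H0 ⇒ 4
put(4) @ H0 ⇒ s:=4
H0 returns (1, 4)
H1 returns (1, 4)
H2 returns (1, 4)
H3 returns [(1, 4)]
= [(1, 4)]

Answer: [(1, 4)]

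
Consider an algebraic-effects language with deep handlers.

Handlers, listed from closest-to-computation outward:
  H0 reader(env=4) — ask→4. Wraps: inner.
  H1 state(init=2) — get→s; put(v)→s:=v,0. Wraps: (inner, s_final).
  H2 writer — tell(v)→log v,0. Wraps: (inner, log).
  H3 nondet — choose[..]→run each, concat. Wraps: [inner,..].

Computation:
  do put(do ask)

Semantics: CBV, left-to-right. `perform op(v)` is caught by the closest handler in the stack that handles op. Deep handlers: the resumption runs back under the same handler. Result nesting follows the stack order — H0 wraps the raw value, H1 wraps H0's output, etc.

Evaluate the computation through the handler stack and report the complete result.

Step-by-step:
ask @ H0 ⇒ 4
put(4) @ H1 ⇒ s:=4
H0 returns 0
H1 returns (0, 4)
H2 returns ((0, 4), ())
H3 returns [((0, 4), ())]
= [((0, 4), ())]

Answer: [((0, 4), ())]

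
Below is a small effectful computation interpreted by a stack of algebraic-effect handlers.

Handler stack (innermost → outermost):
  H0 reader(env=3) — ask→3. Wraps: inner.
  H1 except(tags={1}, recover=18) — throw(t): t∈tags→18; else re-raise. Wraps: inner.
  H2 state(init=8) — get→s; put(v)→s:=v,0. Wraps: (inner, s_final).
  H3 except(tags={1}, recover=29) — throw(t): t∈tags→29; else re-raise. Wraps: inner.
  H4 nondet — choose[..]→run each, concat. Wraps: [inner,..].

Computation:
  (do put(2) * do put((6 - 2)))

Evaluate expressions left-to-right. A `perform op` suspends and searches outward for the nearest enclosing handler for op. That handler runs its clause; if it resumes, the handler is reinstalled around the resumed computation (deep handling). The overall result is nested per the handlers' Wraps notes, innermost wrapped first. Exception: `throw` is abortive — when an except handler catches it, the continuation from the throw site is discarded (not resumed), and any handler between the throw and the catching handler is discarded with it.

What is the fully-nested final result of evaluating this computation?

Evaluation trace:
put(2) @ H2 ⇒ s:=2
put(4) @ H2 ⇒ s:=4
H0 returns 0
H1 returns 0
H2 returns (0, 4)
H3 returns (0, 4)
H4 returns [(0, 4)]
= [(0, 4)]

Answer: [(0, 4)]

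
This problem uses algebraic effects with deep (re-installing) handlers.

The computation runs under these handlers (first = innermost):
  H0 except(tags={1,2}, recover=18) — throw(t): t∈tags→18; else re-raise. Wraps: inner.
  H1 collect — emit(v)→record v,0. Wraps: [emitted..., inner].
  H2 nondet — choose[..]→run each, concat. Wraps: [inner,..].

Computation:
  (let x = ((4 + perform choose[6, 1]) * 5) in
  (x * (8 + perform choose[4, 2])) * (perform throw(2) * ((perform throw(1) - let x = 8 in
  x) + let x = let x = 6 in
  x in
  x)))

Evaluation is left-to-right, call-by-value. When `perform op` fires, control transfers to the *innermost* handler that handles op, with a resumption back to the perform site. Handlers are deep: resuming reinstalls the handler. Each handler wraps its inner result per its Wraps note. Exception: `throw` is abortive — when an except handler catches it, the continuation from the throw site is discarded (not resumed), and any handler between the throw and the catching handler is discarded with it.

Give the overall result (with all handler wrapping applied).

Step-by-step:
choose[6, 1] @ H2
  branch[0] choose=6:
    choose[4, 2] @ H2
      branch[0] choose=4:
        throw(2) @ H0 caught ⇒ 18
        H1 returns [18]
        H2 returns [[18]]
      branch[1] choose=2:
        throw(2) @ H0 caught ⇒ 18
        H1 returns [18]
        H2 returns [[18]]
  branch[1] choose=1:
    choose[4, 2] @ H2
      branch[0] choose=4:
        throw(2) @ H0 caught ⇒ 18
        H1 returns [18]
        H2 returns [[18]]
      branch[1] choose=2:
        throw(2) @ H0 caught ⇒ 18
        H1 returns [18]
        H2 returns [[18]]
= [[18], [18], [18], [18]]

Answer: [[18], [18], [18], [18]]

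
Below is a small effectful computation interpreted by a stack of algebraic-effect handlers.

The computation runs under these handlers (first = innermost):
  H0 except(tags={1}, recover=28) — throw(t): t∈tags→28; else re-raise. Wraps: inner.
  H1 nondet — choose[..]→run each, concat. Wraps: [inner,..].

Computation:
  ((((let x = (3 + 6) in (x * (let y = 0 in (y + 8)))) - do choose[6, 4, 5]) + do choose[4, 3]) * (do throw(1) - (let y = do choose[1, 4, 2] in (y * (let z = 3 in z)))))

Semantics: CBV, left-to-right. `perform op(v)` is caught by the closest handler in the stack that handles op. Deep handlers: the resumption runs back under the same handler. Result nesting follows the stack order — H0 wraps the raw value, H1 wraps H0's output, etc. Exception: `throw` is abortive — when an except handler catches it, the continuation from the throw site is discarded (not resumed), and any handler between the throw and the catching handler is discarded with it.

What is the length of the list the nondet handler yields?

Evaluation trace:
choose[6, 4, 5] @ H1
  branch[0] choose=6:
    choose[4, 3] @ H1
      branch[0] choose=4:
        throw(1) @ H0 caught ⇒ 28
        H1 returns [28]
      branch[1] choose=3:
        throw(1) @ H0 caught ⇒ 28
        H1 returns [28]
  branch[1] choose=4:
    choose[4, 3] @ H1
      branch[0] choose=4:
        throw(1) @ H0 caught ⇒ 28
        H1 returns [28]
      branch[1] choose=3:
        throw(1) @ H0 caught ⇒ 28
        H1 returns [28]
  branch[2] choose=5:
    choose[4, 3] @ H1
      branch[0] choose=4:
        throw(1) @ H0 caught ⇒ 28
        H1 returns [28]
      branch[1] choose=3:
        throw(1) @ H0 caught ⇒ 28
        H1 returns [28]
= [28, 28, 28, 28, 28, 28]

Answer: 6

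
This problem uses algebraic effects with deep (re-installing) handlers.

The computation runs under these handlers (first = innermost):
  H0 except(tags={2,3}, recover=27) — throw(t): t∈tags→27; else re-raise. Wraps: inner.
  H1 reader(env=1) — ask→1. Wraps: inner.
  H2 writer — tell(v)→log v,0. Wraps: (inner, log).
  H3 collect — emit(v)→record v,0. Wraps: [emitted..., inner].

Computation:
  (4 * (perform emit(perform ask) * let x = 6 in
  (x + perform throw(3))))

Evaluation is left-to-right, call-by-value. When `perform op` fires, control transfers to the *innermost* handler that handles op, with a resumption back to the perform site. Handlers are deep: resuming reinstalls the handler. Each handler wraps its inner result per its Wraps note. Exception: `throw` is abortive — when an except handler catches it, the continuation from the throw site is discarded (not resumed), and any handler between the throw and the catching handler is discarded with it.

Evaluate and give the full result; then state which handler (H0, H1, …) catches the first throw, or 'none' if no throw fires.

Evaluation trace:
ask @ H1 ⇒ 1
emit(1) @ H3 ⇒ out+=1
throw(3) @ H0 caught ⇒ 27
H1 returns 27
H2 returns (27, ())
H3 returns [1, (27, ())]
= [1, (27, ())]

Answer: [1, (27, ())] ; first throw caught by: H0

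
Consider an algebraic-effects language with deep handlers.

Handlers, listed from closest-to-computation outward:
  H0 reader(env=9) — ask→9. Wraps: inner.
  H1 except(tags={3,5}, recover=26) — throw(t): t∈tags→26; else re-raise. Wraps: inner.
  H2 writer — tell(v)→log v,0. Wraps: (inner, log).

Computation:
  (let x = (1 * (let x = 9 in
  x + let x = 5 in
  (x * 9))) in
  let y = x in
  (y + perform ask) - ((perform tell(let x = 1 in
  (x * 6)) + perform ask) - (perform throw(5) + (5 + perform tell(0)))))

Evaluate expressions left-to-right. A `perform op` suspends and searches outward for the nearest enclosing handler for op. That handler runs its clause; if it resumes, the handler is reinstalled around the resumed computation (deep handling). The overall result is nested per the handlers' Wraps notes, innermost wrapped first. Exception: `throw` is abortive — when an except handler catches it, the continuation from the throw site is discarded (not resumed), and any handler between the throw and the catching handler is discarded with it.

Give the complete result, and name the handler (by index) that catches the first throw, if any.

Answer: (26, (6)) ; first throw caught by: H1

Working:
ask @ H0 ⇒ 9
tell(6) @ H2 ⇒ log+=6
ask @ H0 ⇒ 9
throw(5) @ H1 caught ⇒ 26
H2 returns (26, (6))
= (26, (6))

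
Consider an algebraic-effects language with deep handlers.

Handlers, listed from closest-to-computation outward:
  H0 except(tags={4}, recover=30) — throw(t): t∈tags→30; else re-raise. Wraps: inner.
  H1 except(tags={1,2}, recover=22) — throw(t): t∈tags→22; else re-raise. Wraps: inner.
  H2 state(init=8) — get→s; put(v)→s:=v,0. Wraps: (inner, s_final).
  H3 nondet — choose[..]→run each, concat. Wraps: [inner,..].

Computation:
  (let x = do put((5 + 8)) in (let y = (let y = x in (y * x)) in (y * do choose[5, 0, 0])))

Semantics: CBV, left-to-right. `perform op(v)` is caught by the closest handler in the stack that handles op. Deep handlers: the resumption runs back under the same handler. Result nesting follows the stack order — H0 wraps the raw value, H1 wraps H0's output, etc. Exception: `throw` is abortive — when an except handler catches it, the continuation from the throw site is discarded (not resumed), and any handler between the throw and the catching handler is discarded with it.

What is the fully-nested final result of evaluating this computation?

Answer: [(0, 13), (0, 13), (0, 13)]

Step-by-step:
put(13) @ H2 ⇒ s:=13
choose[5, 0, 0] @ H3
  branch[0] choose=5:
    H0 returns 0
    H1 returns 0
    H2 returns (0, 13)
    H3 returns [(0, 13)]
  branch[1] choose=0:
    H0 returns 0
    H1 returns 0
    H2 returns (0, 13)
    H3 returns [(0, 13)]
  branch[2] choose=0:
    H0 returns 0
    H1 returns 0
    H2 returns (0, 13)
    H3 returns [(0, 13)]
= [(0, 13), (0, 13), (0, 13)]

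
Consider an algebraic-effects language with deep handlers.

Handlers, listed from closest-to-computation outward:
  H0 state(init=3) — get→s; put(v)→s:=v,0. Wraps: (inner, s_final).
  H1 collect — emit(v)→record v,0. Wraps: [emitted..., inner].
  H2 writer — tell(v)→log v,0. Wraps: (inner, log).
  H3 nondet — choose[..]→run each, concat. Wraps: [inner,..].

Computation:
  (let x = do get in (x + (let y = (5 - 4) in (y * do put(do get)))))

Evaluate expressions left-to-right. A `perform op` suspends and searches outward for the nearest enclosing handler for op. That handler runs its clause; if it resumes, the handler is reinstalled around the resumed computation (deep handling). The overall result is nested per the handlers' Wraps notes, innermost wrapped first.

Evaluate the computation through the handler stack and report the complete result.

Working:
get @ H0 ⇒ 3
get @ H0 ⇒ 3
put(3) @ H0 ⇒ s:=3
H0 returns (3, 3)
H1 returns [(3, 3)]
H2 returns ([(3, 3)], ())
H3 returns [([(3, 3)], ())]
= [([(3, 3)], ())]

Answer: [([(3, 3)], ())]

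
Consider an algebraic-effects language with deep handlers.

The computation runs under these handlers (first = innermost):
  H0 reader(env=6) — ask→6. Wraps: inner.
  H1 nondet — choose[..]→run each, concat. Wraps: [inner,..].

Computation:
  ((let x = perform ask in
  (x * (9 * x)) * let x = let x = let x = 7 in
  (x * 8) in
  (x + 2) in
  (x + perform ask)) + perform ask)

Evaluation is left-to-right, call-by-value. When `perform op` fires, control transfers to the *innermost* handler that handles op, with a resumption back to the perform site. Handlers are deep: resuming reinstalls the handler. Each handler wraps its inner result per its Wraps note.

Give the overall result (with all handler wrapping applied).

Answer: [20742]

Evaluation trace:
ask @ H0 ⇒ 6
ask @ H0 ⇒ 6
ask @ H0 ⇒ 6
H0 returns 20742
H1 returns [20742]
= [20742]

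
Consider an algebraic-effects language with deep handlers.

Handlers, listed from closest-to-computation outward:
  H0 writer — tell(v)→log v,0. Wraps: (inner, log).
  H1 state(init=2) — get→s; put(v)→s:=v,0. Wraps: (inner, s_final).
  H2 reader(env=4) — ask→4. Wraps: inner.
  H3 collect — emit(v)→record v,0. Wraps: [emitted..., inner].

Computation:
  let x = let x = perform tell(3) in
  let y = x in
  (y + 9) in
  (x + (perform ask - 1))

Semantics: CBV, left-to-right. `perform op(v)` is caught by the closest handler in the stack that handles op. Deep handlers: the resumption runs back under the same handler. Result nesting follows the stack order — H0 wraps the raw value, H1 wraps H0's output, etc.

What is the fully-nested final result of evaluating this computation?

Answer: [((12, (3)), 2)]

Step-by-step:
tell(3) @ H0 ⇒ log+=3
ask @ H2 ⇒ 4
H0 returns (12, (3))
H1 returns ((12, (3)), 2)
H2 returns ((12, (3)), 2)
H3 returns [((12, (3)), 2)]
= [((12, (3)), 2)]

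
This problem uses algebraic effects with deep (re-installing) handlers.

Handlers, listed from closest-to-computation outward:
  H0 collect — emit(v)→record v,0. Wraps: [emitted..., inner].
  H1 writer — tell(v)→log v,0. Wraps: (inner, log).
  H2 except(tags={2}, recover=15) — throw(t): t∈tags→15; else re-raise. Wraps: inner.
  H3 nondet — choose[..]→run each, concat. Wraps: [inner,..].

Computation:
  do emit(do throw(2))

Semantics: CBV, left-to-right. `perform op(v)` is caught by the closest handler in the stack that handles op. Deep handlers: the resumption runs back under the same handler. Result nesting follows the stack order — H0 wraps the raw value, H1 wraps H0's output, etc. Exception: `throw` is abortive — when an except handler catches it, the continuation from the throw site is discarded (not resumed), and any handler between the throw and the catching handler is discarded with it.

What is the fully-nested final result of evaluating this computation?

Evaluation trace:
throw(2) @ H2 caught ⇒ 15
H3 returns [15]
= [15]

Answer: [15]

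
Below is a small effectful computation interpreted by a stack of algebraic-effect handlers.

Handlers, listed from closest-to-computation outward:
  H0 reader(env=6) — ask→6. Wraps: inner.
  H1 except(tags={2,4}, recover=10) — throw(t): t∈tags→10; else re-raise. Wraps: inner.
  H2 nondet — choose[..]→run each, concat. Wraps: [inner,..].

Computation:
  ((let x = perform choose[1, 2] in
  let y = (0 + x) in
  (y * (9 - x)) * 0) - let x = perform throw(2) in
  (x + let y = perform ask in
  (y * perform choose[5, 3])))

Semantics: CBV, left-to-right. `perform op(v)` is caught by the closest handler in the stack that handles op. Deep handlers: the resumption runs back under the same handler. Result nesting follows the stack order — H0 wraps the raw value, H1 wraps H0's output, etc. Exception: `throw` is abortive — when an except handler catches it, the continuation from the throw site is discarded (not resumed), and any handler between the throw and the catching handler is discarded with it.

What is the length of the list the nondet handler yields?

Answer: 2

Step-by-step:
choose[1, 2] @ H2
  branch[0] choose=1:
    throw(2) @ H1 caught ⇒ 10
    H2 returns [10]
  branch[1] choose=2:
    throw(2) @ H1 caught ⇒ 10
    H2 returns [10]
= [10, 10]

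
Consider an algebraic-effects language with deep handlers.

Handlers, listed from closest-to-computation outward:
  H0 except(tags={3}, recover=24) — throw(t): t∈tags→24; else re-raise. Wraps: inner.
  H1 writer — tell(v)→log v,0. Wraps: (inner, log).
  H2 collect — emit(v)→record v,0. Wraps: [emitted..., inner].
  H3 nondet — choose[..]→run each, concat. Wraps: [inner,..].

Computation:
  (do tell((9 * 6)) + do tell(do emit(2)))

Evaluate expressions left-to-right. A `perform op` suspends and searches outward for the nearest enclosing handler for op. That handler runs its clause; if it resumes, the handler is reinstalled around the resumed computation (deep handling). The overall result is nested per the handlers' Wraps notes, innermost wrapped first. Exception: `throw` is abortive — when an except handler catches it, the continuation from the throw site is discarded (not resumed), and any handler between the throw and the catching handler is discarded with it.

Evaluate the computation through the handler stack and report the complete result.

Answer: [[2, (0, (54, 0))]]

Evaluation trace:
tell(54) @ H1 ⇒ log+=54
emit(2) @ H2 ⇒ out+=2
tell(0) @ H1 ⇒ log+=0
H0 returns 0
H1 returns (0, (54, 0))
H2 returns [2, (0, (54, 0))]
H3 returns [[2, (0, (54, 0))]]
= [[2, (0, (54, 0))]]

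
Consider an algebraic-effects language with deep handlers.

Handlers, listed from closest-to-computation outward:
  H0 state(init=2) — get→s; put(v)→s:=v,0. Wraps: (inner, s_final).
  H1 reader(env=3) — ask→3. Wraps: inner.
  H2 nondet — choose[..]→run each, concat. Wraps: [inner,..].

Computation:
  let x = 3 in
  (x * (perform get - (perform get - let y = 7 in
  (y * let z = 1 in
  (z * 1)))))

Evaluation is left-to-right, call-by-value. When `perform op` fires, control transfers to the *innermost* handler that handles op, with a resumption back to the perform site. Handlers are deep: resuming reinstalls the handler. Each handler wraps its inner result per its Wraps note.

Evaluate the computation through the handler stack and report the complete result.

Step-by-step:
get @ H0 ⇒ 2
get @ H0 ⇒ 2
H0 returns (21, 2)
H1 returns (21, 2)
H2 returns [(21, 2)]
= [(21, 2)]

Answer: [(21, 2)]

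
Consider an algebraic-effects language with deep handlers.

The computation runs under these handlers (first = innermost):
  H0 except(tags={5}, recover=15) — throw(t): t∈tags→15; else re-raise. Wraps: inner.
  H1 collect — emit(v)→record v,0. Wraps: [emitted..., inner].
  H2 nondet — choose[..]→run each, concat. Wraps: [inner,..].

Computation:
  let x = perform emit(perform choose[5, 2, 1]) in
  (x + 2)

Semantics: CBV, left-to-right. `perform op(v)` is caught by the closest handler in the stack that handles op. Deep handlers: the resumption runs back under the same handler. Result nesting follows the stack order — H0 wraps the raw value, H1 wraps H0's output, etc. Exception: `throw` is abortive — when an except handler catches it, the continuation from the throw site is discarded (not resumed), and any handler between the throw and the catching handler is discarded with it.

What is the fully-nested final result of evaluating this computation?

Evaluation trace:
choose[5, 2, 1] @ H2
  branch[0] choose=5:
    emit(5) @ H1 ⇒ out+=5
    H0 returns 2
    H1 returns [5, 2]
    H2 returns [[5, 2]]
  branch[1] choose=2:
    emit(2) @ H1 ⇒ out+=2
    H0 returns 2
    H1 returns [2, 2]
    H2 returns [[2, 2]]
  branch[2] choose=1:
    emit(1) @ H1 ⇒ out+=1
    H0 returns 2
    H1 returns [1, 2]
    H2 returns [[1, 2]]
= [[5, 2], [2, 2], [1, 2]]

Answer: [[5, 2], [2, 2], [1, 2]]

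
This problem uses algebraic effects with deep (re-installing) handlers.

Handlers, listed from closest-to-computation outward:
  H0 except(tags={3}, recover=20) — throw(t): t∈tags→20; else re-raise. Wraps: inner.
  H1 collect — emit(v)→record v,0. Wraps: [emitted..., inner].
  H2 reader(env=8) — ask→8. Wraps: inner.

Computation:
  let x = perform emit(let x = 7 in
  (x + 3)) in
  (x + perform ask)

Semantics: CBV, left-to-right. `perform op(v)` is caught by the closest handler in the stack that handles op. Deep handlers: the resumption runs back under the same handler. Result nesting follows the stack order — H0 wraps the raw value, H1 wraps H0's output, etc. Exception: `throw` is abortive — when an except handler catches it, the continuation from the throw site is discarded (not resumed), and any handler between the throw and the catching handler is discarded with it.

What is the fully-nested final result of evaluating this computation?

Answer: [10, 8]

Step-by-step:
emit(10) @ H1 ⇒ out+=10
ask @ H2 ⇒ 8
H0 returns 8
H1 returns [10, 8]
H2 returns [10, 8]
= [10, 8]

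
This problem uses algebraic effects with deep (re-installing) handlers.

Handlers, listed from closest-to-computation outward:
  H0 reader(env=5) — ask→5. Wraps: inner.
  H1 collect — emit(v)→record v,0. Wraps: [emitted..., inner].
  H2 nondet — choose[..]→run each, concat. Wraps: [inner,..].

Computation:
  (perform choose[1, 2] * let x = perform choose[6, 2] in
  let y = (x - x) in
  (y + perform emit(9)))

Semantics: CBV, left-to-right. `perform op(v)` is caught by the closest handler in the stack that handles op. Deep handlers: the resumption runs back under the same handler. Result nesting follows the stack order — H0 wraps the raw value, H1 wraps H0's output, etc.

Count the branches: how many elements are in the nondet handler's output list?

Answer: 4

Working:
choose[1, 2] @ H2
  branch[0] choose=1:
    choose[6, 2] @ H2
      branch[0] choose=6:
        emit(9) @ H1 ⇒ out+=9
        H0 returns 0
        H1 returns [9, 0]
        H2 returns [[9, 0]]
      branch[1] choose=2:
        emit(9) @ H1 ⇒ out+=9
        H0 returns 0
        H1 returns [9, 0]
        H2 returns [[9, 0]]
  branch[1] choose=2:
    choose[6, 2] @ H2
      branch[0] choose=6:
        emit(9) @ H1 ⇒ out+=9
        H0 returns 0
        H1 returns [9, 0]
        H2 returns [[9, 0]]
      branch[1] choose=2:
        emit(9) @ H1 ⇒ out+=9
        H0 returns 0
        H1 returns [9, 0]
        H2 returns [[9, 0]]
= [[9, 0], [9, 0], [9, 0], [9, 0]]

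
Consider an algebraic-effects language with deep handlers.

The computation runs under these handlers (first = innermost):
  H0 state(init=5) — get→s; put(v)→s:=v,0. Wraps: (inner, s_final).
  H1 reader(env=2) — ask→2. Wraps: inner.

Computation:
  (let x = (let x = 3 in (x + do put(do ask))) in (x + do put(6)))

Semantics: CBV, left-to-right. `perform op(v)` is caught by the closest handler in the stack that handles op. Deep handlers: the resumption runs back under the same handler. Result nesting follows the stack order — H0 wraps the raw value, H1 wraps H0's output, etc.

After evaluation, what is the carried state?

Evaluation trace:
ask @ H1 ⇒ 2
put(2) @ H0 ⇒ s:=2
put(6) @ H0 ⇒ s:=6
H0 returns (3, 6)
H1 returns (3, 6)
= (3, 6)

Answer: 6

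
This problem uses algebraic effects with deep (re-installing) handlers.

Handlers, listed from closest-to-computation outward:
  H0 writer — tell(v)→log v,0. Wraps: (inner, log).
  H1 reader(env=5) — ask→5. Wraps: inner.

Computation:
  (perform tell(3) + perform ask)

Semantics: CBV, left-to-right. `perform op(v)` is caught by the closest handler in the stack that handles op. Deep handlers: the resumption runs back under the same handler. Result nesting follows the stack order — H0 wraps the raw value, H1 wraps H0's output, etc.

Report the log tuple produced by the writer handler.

Evaluation trace:
tell(3) @ H0 ⇒ log+=3
ask @ H1 ⇒ 5
H0 returns (5, (3))
H1 returns (5, (3))
= (5, (3))

Answer: (3)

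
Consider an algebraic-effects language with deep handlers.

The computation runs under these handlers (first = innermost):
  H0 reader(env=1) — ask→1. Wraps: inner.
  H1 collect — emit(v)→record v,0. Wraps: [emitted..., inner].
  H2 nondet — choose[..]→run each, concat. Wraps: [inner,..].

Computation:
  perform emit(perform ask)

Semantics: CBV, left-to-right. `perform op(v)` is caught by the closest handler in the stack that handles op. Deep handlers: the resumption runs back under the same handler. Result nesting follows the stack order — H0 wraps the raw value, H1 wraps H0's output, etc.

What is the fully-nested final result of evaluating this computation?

Evaluation trace:
ask @ H0 ⇒ 1
emit(1) @ H1 ⇒ out+=1
H0 returns 0
H1 returns [1, 0]
H2 returns [[1, 0]]
= [[1, 0]]

Answer: [[1, 0]]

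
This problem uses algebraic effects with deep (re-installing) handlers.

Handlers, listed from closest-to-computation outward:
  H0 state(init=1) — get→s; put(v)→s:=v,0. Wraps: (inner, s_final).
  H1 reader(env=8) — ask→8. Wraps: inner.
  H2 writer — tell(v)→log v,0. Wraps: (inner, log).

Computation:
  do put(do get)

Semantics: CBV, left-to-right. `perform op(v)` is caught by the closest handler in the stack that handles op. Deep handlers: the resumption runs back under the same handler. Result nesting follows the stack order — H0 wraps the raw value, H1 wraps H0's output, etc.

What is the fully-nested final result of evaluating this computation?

Working:
get @ H0 ⇒ 1
put(1) @ H0 ⇒ s:=1
H0 returns (0, 1)
H1 returns (0, 1)
H2 returns ((0, 1), ())
= ((0, 1), ())

Answer: ((0, 1), ())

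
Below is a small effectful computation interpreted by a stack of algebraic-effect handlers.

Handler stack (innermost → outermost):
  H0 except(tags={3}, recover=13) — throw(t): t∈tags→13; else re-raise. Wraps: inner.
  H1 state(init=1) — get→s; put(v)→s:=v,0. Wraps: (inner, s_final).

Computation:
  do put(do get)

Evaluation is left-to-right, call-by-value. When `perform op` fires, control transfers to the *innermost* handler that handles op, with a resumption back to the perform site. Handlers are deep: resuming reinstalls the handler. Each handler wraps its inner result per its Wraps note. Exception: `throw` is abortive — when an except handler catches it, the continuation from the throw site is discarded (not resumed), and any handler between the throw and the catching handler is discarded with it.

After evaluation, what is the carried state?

Step-by-step:
get @ H1 ⇒ 1
put(1) @ H1 ⇒ s:=1
H0 returns 0
H1 returns (0, 1)
= (0, 1)

Answer: 1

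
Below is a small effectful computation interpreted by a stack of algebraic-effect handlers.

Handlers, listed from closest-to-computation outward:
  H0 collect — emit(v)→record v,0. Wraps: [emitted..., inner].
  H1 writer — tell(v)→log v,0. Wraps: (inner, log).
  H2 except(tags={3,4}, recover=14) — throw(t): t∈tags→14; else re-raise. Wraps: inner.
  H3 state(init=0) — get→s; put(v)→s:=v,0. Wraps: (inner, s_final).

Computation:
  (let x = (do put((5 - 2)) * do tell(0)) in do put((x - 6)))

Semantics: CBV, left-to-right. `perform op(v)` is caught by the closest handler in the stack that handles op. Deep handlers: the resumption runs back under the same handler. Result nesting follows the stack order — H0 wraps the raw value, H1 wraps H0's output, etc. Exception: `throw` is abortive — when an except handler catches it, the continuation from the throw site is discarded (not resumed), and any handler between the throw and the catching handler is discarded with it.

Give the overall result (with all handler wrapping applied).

Answer: (([0], (0)), -6)

Working:
put(3) @ H3 ⇒ s:=3
tell(0) @ H1 ⇒ log+=0
put(-6) @ H3 ⇒ s:=-6
H0 returns [0]
H1 returns ([0], (0))
H2 returns ([0], (0))
H3 returns (([0], (0)), -6)
= (([0], (0)), -6)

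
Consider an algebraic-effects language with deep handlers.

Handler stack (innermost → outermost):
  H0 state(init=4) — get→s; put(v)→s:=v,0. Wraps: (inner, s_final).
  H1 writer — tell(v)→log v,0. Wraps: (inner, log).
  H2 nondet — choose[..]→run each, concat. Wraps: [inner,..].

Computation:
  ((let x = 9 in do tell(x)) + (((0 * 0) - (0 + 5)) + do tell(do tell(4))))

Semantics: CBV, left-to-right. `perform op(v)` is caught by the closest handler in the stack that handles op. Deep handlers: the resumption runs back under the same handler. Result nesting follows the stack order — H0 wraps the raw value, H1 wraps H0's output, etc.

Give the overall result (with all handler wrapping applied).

Evaluation trace:
tell(9) @ H1 ⇒ log+=9
tell(4) @ H1 ⇒ log+=4
tell(0) @ H1 ⇒ log+=0
H0 returns (-5, 4)
H1 returns ((-5, 4), (9, 4, 0))
H2 returns [((-5, 4), (9, 4, 0))]
= [((-5, 4), (9, 4, 0))]

Answer: [((-5, 4), (9, 4, 0))]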